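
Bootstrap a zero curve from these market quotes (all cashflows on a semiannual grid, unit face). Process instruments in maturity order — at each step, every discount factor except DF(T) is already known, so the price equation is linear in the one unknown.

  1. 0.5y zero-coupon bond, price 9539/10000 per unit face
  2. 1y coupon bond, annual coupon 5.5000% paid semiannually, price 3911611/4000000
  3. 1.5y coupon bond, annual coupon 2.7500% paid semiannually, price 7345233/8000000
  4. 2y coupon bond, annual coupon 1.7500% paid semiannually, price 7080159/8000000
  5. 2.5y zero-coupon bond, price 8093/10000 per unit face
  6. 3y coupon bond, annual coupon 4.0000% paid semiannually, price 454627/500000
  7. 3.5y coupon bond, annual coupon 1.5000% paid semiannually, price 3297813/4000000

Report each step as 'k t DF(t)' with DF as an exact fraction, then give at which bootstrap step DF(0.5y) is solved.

step 1 [0.5y] zero: DF = P = 9539/10000 ≈ 0.953900
step 2 [1y] bond c/2=11/400: DF=(3911611/4000000 − 11/400·(0.953900))/(1+11/400) = 4631/5000 ≈ 0.926200
step 3 [1.5y] bond c/2=11/800: DF=(7345233/8000000 − 11/800·(0.953900+0.926200))/(1+11/800) = 4401/5000 ≈ 0.880200
step 4 [2y] bond c/2=7/800: DF=(7080159/8000000 − 7/800·(0.953900+0.926200+0.880200))/(1+7/800) = 4267/5000 ≈ 0.853400
step 5 [2.5y] zero: DF = P = 8093/10000 ≈ 0.809300
step 6 [3y] bond c/2=1/50: DF=(454627/500000 − 1/50·(0.953900+0.926200+0.880200+0.853400+0.809300))/(1+1/50) = 8047/10000 ≈ 0.804700
step 7 [3.5y] bond c/2=3/400: DF=(3297813/4000000 − 3/400·(0.953900+0.926200+0.880200+0.853400+0.809300+0.804700))/(1+3/400) = 3897/5000 ≈ 0.779400

1 1/2 9539/10000
2 1 4631/5000
3 3/2 4401/5000
4 2 4267/5000
5 5/2 8093/10000
6 3 8047/10000
7 7/2 3897/5000
DF(0.5y) is solved at step 1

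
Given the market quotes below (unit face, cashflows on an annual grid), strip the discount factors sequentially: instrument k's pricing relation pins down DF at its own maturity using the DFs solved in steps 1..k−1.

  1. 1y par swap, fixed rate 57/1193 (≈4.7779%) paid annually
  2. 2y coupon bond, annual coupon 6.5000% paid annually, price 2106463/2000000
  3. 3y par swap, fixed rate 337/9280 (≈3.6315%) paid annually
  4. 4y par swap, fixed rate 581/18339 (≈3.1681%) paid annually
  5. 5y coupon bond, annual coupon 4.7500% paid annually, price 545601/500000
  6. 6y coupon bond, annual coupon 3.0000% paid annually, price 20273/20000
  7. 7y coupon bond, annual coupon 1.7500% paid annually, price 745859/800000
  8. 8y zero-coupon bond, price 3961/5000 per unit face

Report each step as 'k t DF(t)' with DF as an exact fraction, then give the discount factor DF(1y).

1 1 1193/1250
2 2 9307/10000
3 3 8989/10000
4 4 4419/5000
5 5 4377/5000
6 6 4259/5000
7 7 1647/2000
8 8 3961/5000
DF(1y) = 1193/1250 ≈ 0.954400

step 1 [1y] swap r/1=57/1193: DF=(1 − 57/1193·(0))/(1+57/1193) = 1193/1250 ≈ 0.954400
step 2 [2y] bond c/1=13/200: DF=(2106463/2000000 − 13/200·(0.954400))/(1+13/200) = 9307/10000 ≈ 0.930700
step 3 [3y] swap r/1=337/9280: DF=(1 − 337/9280·(0.954400+0.930700))/(1+337/9280) = 8989/10000 ≈ 0.898900
step 4 [4y] swap r/1=581/18339: DF=(1 − 581/18339·(0.954400+0.930700+0.898900))/(1+581/18339) = 4419/5000 ≈ 0.883800
step 5 [5y] bond c/1=19/400: DF=(545601/500000 − 19/400·(0.954400+0.930700+0.898900+0.883800))/(1+19/400) = 4377/5000 ≈ 0.875400
step 6 [6y] bond c/1=3/100: DF=(20273/20000 − 3/100·(0.954400+0.930700+0.898900+0.883800+0.875400))/(1+3/100) = 4259/5000 ≈ 0.851800
step 7 [7y] bond c/1=7/400: DF=(745859/800000 − 7/400·(0.954400+0.930700+0.898900+0.883800+0.875400+0.851800))/(1+7/400) = 1647/2000 ≈ 0.823500
step 8 [8y] zero: DF = P = 3961/5000 ≈ 0.792200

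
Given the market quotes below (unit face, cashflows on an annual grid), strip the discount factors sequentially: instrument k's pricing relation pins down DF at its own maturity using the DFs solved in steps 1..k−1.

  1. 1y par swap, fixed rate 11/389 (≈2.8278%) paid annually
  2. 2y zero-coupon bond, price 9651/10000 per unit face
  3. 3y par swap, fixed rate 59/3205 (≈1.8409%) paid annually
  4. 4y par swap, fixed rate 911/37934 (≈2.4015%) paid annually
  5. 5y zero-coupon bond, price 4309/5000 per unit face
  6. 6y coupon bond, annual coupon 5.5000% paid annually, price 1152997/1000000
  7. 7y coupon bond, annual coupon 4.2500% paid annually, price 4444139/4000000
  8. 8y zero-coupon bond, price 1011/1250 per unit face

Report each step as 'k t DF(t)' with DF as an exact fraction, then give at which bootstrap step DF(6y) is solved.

step 1 [1y] swap r/1=11/389: DF=(1 − 11/389·(0))/(1+11/389) = 389/400 ≈ 0.972500
step 2 [2y] zero: DF = P = 9651/10000 ≈ 0.965100
step 3 [3y] swap r/1=59/3205: DF=(1 − 59/3205·(0.972500+0.965100))/(1+59/3205) = 9469/10000 ≈ 0.946900
step 4 [4y] swap r/1=911/37934: DF=(1 − 911/37934·(0.972500+0.965100+0.946900))/(1+911/37934) = 9089/10000 ≈ 0.908900
step 5 [5y] zero: DF = P = 4309/5000 ≈ 0.861800
step 6 [6y] bond c/1=11/200: DF=(1152997/1000000 − 11/200·(0.972500+0.965100+0.946900+0.908900+0.861800))/(1+11/200) = 4251/5000 ≈ 0.850200
step 7 [7y] bond c/1=17/400: DF=(4444139/4000000 − 17/400·(0.972500+0.965100+0.946900+0.908900+0.861800+0.850200))/(1+17/400) = 8413/10000 ≈ 0.841300
step 8 [8y] zero: DF = P = 1011/1250 ≈ 0.808800

1 1 389/400
2 2 9651/10000
3 3 9469/10000
4 4 9089/10000
5 5 4309/5000
6 6 4251/5000
7 7 8413/10000
8 8 1011/1250
DF(6y) is solved at step 6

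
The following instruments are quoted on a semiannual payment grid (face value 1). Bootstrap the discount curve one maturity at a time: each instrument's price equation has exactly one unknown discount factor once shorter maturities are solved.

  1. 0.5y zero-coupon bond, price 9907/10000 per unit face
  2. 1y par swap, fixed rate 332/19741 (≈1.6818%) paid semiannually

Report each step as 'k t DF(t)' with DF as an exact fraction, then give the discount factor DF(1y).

1 1/2 9907/10000
2 1 4917/5000
DF(1y) = 4917/5000 ≈ 0.983400

step 1 [0.5y] zero: DF = P = 9907/10000 ≈ 0.990700
step 2 [1y] swap r/2=166/19741: DF=(1 − 166/19741·(0.990700))/(1+166/19741) = 4917/5000 ≈ 0.983400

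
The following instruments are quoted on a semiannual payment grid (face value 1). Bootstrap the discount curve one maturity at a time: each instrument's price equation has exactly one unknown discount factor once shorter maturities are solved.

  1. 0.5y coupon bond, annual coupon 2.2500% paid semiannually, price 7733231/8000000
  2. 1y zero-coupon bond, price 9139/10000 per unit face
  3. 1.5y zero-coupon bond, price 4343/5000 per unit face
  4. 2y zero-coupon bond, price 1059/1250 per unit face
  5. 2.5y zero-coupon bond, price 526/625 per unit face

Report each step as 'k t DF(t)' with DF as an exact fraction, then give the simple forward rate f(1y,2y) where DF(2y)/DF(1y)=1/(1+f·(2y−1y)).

1 1/2 9559/10000
2 1 9139/10000
3 3/2 4343/5000
4 2 1059/1250
5 5/2 526/625
f(1y,2y) = ((9139/10000)/(1059/1250) − 1)/(1) = 667/8472 ≈ 7.8730%

step 1 [0.5y] bond c/2=9/800: DF=(7733231/8000000 − 9/800·(0))/(1+9/800) = 9559/10000 ≈ 0.955900
step 2 [1y] zero: DF = P = 9139/10000 ≈ 0.913900
step 3 [1.5y] zero: DF = P = 4343/5000 ≈ 0.868600
step 4 [2y] zero: DF = P = 1059/1250 ≈ 0.847200
step 5 [2.5y] zero: DF = P = 526/625 ≈ 0.841600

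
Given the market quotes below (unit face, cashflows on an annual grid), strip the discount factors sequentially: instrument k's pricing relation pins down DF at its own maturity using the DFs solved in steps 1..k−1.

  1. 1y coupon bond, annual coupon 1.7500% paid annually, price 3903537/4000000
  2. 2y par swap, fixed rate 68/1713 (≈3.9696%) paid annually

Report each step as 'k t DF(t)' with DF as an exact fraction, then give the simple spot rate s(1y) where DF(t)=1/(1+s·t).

step 1 [1y] bond c/1=7/400: DF=(3903537/4000000 − 7/400·(0))/(1+7/400) = 9591/10000 ≈ 0.959100
step 2 [2y] swap r/1=68/1713: DF=(1 − 68/1713·(0.959100))/(1+68/1713) = 2313/2500 ≈ 0.925200

1 1 9591/10000
2 2 2313/2500
s(1y) = (1/(9591/10000) − 1)/(1) = 409/9591 ≈ 4.2644%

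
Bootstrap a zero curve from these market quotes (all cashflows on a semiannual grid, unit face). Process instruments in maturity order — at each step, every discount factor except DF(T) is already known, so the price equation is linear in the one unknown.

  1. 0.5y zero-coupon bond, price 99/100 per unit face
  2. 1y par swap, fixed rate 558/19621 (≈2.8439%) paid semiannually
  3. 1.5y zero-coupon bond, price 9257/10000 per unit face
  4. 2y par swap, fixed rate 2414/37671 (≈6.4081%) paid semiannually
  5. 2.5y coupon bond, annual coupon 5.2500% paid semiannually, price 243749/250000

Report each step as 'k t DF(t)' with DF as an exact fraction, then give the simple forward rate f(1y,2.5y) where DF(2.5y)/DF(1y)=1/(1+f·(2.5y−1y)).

step 1 [0.5y] zero: DF = P = 99/100 ≈ 0.990000
step 2 [1y] swap r/2=279/19621: DF=(1 − 279/19621·(0.990000))/(1+279/19621) = 9721/10000 ≈ 0.972100
step 3 [1.5y] zero: DF = P = 9257/10000 ≈ 0.925700
step 4 [2y] swap r/2=1207/37671: DF=(1 − 1207/37671·(0.990000+0.972100+0.925700))/(1+1207/37671) = 8793/10000 ≈ 0.879300
step 5 [2.5y] bond c/2=21/800: DF=(243749/250000 − 21/800·(0.990000+0.972100+0.925700+0.879300))/(1+21/800) = 8537/10000 ≈ 0.853700

1 1/2 99/100
2 1 9721/10000
3 3/2 9257/10000
4 2 8793/10000
5 5/2 8537/10000
f(1y,2.5y) = ((9721/10000)/(8537/10000) − 1)/(3/2) = 2368/25611 ≈ 9.2460%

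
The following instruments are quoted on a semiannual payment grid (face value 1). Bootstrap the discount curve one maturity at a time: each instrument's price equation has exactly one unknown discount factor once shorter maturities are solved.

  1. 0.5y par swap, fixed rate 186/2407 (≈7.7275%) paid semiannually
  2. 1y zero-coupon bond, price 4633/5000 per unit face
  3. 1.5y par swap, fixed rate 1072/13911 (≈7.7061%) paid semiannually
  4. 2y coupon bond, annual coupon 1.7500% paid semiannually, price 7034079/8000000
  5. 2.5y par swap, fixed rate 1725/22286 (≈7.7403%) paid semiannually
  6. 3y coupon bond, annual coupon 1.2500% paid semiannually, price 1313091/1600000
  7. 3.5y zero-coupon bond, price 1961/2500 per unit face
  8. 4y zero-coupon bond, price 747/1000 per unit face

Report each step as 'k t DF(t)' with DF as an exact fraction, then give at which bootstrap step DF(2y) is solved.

1 1/2 2407/2500
2 1 4633/5000
3 3/2 558/625
4 2 339/400
5 5/2 331/400
6 3 7879/10000
7 7/2 1961/2500
8 4 747/1000
DF(2y) is solved at step 4

step 1 [0.5y] swap r/2=93/2407: DF=(1 − 93/2407·(0))/(1+93/2407) = 2407/2500 ≈ 0.962800
step 2 [1y] zero: DF = P = 4633/5000 ≈ 0.926600
step 3 [1.5y] swap r/2=536/13911: DF=(1 − 536/13911·(0.962800+0.926600))/(1+536/13911) = 558/625 ≈ 0.892800
step 4 [2y] bond c/2=7/800: DF=(7034079/8000000 − 7/800·(0.962800+0.926600+0.892800))/(1+7/800) = 339/400 ≈ 0.847500
step 5 [2.5y] swap r/2=1725/44572: DF=(1 − 1725/44572·(0.962800+0.926600+0.892800+0.847500))/(1+1725/44572) = 331/400 ≈ 0.827500
step 6 [3y] bond c/2=1/160: DF=(1313091/1600000 − 1/160·(0.962800+0.926600+0.892800+0.847500+0.827500))/(1+1/160) = 7879/10000 ≈ 0.787900
step 7 [3.5y] zero: DF = P = 1961/2500 ≈ 0.784400
step 8 [4y] zero: DF = P = 747/1000 ≈ 0.747000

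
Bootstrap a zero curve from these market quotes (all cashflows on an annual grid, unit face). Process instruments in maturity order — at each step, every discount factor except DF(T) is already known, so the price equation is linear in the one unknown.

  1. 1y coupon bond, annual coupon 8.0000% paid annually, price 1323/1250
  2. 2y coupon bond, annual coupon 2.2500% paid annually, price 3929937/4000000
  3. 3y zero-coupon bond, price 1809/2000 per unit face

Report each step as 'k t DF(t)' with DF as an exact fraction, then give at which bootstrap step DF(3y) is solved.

1 1 49/50
2 2 9393/10000
3 3 1809/2000
DF(3y) is solved at step 3

step 1 [1y] bond c/1=2/25: DF=(1323/1250 − 2/25·(0))/(1+2/25) = 49/50 ≈ 0.980000
step 2 [2y] bond c/1=9/400: DF=(3929937/4000000 − 9/400·(0.980000))/(1+9/400) = 9393/10000 ≈ 0.939300
step 3 [3y] zero: DF = P = 1809/2000 ≈ 0.904500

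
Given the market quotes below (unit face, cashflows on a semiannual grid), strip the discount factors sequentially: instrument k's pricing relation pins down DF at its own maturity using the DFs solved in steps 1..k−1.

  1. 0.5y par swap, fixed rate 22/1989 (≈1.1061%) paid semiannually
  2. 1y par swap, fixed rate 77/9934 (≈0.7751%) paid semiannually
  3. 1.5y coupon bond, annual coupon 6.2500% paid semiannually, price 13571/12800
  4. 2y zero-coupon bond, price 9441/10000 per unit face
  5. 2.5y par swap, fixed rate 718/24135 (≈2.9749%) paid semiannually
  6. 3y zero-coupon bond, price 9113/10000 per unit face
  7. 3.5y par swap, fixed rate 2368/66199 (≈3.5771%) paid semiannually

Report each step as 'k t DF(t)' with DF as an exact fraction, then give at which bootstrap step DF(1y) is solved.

step 1 [0.5y] swap r/2=11/1989: DF=(1 − 11/1989·(0))/(1+11/1989) = 1989/2000 ≈ 0.994500
step 2 [1y] swap r/2=77/19868: DF=(1 − 77/19868·(0.994500))/(1+77/19868) = 9923/10000 ≈ 0.992300
step 3 [1.5y] bond c/2=1/32: DF=(13571/12800 − 1/32·(0.994500+0.992300))/(1+1/32) = 9679/10000 ≈ 0.967900
step 4 [2y] zero: DF = P = 9441/10000 ≈ 0.944100
step 5 [2.5y] swap r/2=359/24135: DF=(1 − 359/24135·(0.994500+0.992300+0.967900+0.944100))/(1+359/24135) = 4641/5000 ≈ 0.928200
step 6 [3y] zero: DF = P = 9113/10000 ≈ 0.911300
step 7 [3.5y] swap r/2=1184/66199: DF=(1 − 1184/66199·(0.994500+0.992300+0.967900+0.944100+0.928200+0.911300))/(1+1184/66199) = 551/625 ≈ 0.881600

1 1/2 1989/2000
2 1 9923/10000
3 3/2 9679/10000
4 2 9441/10000
5 5/2 4641/5000
6 3 9113/10000
7 7/2 551/625
DF(1y) is solved at step 2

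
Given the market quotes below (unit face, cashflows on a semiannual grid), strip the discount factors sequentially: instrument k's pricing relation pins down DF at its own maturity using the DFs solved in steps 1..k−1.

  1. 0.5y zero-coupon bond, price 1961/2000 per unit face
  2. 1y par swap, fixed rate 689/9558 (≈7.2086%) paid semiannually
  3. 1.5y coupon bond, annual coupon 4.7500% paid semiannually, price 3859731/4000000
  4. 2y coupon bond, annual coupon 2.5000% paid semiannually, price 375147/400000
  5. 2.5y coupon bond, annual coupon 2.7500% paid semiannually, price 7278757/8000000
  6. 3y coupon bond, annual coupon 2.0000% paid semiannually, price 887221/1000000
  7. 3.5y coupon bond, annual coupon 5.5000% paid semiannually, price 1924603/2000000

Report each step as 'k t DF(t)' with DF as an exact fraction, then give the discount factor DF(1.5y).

step 1 [0.5y] zero: DF = P = 1961/2000 ≈ 0.980500
step 2 [1y] swap r/2=689/19116: DF=(1 − 689/19116·(0.980500))/(1+689/19116) = 9311/10000 ≈ 0.931100
step 3 [1.5y] bond c/2=19/800: DF=(3859731/4000000 − 19/800·(0.980500+0.931100))/(1+19/800) = 4491/5000 ≈ 0.898200
step 4 [2y] bond c/2=1/80: DF=(375147/400000 − 1/80·(0.980500+0.931100+0.898200))/(1+1/80) = 2229/2500 ≈ 0.891600
step 5 [2.5y] bond c/2=11/800: DF=(7278757/8000000 − 11/800·(0.980500+0.931100+0.898200+0.891600))/(1+11/800) = 8473/10000 ≈ 0.847300
step 6 [3y] bond c/2=1/100: DF=(887221/1000000 − 1/100·(0.980500+0.931100+0.898200+0.891600+0.847300))/(1+1/100) = 4167/5000 ≈ 0.833400
step 7 [3.5y] bond c/2=11/400: DF=(1924603/2000000 − 11/400·(0.980500+0.931100+0.898200+0.891600+0.847300+0.833400))/(1+11/400) = 317/400 ≈ 0.792500

1 1/2 1961/2000
2 1 9311/10000
3 3/2 4491/5000
4 2 2229/2500
5 5/2 8473/10000
6 3 4167/5000
7 7/2 317/400
DF(1.5y) = 4491/5000 ≈ 0.898200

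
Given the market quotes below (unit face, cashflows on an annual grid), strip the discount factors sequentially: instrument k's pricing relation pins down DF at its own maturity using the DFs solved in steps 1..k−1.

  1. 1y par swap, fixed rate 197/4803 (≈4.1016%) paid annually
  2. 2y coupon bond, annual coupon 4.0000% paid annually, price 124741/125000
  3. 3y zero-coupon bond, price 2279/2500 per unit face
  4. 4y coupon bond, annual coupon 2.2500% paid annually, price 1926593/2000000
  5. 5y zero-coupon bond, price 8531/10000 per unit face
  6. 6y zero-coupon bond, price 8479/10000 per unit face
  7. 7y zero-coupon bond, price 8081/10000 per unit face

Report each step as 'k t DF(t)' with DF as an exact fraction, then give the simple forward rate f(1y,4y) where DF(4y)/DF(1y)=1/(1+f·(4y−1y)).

1 1 4803/5000
2 2 4613/5000
3 3 2279/2500
4 4 4403/5000
5 5 8531/10000
6 6 8479/10000
7 7 8081/10000
f(1y,4y) = ((4803/5000)/(4403/5000) − 1)/(3) = 400/13209 ≈ 3.0282%

step 1 [1y] swap r/1=197/4803: DF=(1 − 197/4803·(0))/(1+197/4803) = 4803/5000 ≈ 0.960600
step 2 [2y] bond c/1=1/25: DF=(124741/125000 − 1/25·(0.960600))/(1+1/25) = 4613/5000 ≈ 0.922600
step 3 [3y] zero: DF = P = 2279/2500 ≈ 0.911600
step 4 [4y] bond c/1=9/400: DF=(1926593/2000000 − 9/400·(0.960600+0.922600+0.911600))/(1+9/400) = 4403/5000 ≈ 0.880600
step 5 [5y] zero: DF = P = 8531/10000 ≈ 0.853100
step 6 [6y] zero: DF = P = 8479/10000 ≈ 0.847900
step 7 [7y] zero: DF = P = 8081/10000 ≈ 0.808100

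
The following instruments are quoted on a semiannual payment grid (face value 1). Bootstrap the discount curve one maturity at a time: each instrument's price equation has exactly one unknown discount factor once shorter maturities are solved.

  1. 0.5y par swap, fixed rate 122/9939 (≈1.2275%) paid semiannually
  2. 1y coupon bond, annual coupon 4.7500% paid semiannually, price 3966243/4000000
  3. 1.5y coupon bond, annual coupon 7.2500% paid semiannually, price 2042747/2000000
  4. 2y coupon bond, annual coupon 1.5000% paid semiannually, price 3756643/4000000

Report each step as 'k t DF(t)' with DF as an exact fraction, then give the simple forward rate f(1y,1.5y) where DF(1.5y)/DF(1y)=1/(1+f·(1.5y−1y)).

1 1/2 9939/10000
2 1 1891/2000
3 3/2 4589/5000
4 2 9109/10000
f(1y,1.5y) = ((1891/2000)/(4589/5000) − 1)/(1/2) = 277/4589 ≈ 6.0362%

step 1 [0.5y] swap r/2=61/9939: DF=(1 − 61/9939·(0))/(1+61/9939) = 9939/10000 ≈ 0.993900
step 2 [1y] bond c/2=19/800: DF=(3966243/4000000 − 19/800·(0.993900))/(1+19/800) = 1891/2000 ≈ 0.945500
step 3 [1.5y] bond c/2=29/800: DF=(2042747/2000000 − 29/800·(0.993900+0.945500))/(1+29/800) = 4589/5000 ≈ 0.917800
step 4 [2y] bond c/2=3/400: DF=(3756643/4000000 − 3/400·(0.993900+0.945500+0.917800))/(1+3/400) = 9109/10000 ≈ 0.910900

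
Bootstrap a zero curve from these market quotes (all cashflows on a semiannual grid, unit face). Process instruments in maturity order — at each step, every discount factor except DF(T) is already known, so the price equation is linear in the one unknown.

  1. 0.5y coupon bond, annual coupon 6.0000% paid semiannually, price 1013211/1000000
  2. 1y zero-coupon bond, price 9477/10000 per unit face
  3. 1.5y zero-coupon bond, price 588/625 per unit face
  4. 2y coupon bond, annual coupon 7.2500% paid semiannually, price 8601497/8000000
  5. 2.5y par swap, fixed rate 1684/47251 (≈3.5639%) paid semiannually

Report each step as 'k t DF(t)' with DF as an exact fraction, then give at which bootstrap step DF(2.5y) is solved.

step 1 [0.5y] bond c/2=3/100: DF=(1013211/1000000 − 3/100·(0))/(1+3/100) = 9837/10000 ≈ 0.983700
step 2 [1y] zero: DF = P = 9477/10000 ≈ 0.947700
step 3 [1.5y] zero: DF = P = 588/625 ≈ 0.940800
step 4 [2y] bond c/2=29/800: DF=(8601497/8000000 − 29/800·(0.983700+0.947700+0.940800))/(1+29/800) = 9371/10000 ≈ 0.937100
step 5 [2.5y] swap r/2=842/47251: DF=(1 − 842/47251·(0.983700+0.947700+0.940800+0.937100))/(1+842/47251) = 4579/5000 ≈ 0.915800

1 1/2 9837/10000
2 1 9477/10000
3 3/2 588/625
4 2 9371/10000
5 5/2 4579/5000
DF(2.5y) is solved at step 5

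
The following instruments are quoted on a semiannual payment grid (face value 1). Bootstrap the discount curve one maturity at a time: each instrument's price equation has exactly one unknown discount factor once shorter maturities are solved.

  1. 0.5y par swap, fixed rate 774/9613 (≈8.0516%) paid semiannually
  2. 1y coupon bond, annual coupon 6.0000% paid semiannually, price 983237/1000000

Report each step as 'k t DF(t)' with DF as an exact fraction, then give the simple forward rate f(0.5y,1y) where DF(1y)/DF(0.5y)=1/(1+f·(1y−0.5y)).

step 1 [0.5y] swap r/2=387/9613: DF=(1 − 387/9613·(0))/(1+387/9613) = 9613/10000 ≈ 0.961300
step 2 [1y] bond c/2=3/100: DF=(983237/1000000 − 3/100·(0.961300))/(1+3/100) = 4633/5000 ≈ 0.926600

1 1/2 9613/10000
2 1 4633/5000
f(0.5y,1y) = ((9613/10000)/(4633/5000) − 1)/(1/2) = 347/4633 ≈ 7.4897%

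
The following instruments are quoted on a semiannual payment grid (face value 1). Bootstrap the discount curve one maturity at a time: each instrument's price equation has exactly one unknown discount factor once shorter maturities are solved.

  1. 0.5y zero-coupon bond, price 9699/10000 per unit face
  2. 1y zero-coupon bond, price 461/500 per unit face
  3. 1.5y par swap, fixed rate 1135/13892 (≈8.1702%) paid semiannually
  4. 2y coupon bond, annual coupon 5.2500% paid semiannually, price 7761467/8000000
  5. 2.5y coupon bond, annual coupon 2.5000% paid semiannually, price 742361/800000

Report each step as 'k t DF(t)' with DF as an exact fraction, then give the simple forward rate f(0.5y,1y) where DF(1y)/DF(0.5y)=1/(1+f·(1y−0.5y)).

1 1/2 9699/10000
2 1 461/500
3 3/2 1773/2000
4 2 8743/10000
5 5/2 4357/5000
f(0.5y,1y) = ((9699/10000)/(461/500) − 1)/(1/2) = 479/4610 ≈ 10.3905%

step 1 [0.5y] zero: DF = P = 9699/10000 ≈ 0.969900
step 2 [1y] zero: DF = P = 461/500 ≈ 0.922000
step 3 [1.5y] swap r/2=1135/27784: DF=(1 − 1135/27784·(0.969900+0.922000))/(1+1135/27784) = 1773/2000 ≈ 0.886500
step 4 [2y] bond c/2=21/800: DF=(7761467/8000000 − 21/800·(0.969900+0.922000+0.886500))/(1+21/800) = 8743/10000 ≈ 0.874300
step 5 [2.5y] bond c/2=1/80: DF=(742361/800000 − 1/80·(0.969900+0.922000+0.886500+0.874300))/(1+1/80) = 4357/5000 ≈ 0.871400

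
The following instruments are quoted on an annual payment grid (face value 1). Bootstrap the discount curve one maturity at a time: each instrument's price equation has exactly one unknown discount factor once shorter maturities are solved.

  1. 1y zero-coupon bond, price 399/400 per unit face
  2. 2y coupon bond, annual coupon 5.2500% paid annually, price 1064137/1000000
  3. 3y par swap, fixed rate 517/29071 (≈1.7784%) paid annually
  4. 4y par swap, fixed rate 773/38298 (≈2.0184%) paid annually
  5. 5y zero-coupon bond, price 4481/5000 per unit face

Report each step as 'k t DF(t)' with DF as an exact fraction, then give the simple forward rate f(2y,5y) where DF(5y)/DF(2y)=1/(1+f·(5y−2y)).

1 1 399/400
2 2 9613/10000
3 3 9483/10000
4 4 9227/10000
5 5 4481/5000
f(2y,5y) = ((9613/10000)/(4481/5000) − 1)/(3) = 217/8962 ≈ 2.4213%

step 1 [1y] zero: DF = P = 399/400 ≈ 0.997500
step 2 [2y] bond c/1=21/400: DF=(1064137/1000000 − 21/400·(0.997500))/(1+21/400) = 9613/10000 ≈ 0.961300
step 3 [3y] swap r/1=517/29071: DF=(1 − 517/29071·(0.997500+0.961300))/(1+517/29071) = 9483/10000 ≈ 0.948300
step 4 [4y] swap r/1=773/38298: DF=(1 − 773/38298·(0.997500+0.961300+0.948300))/(1+773/38298) = 9227/10000 ≈ 0.922700
step 5 [5y] zero: DF = P = 4481/5000 ≈ 0.896200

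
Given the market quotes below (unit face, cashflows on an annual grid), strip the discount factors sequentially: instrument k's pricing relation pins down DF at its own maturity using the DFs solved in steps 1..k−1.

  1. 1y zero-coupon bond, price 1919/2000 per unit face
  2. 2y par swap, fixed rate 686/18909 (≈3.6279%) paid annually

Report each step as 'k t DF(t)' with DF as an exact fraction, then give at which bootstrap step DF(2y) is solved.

1 1 1919/2000
2 2 4657/5000
DF(2y) is solved at step 2

step 1 [1y] zero: DF = P = 1919/2000 ≈ 0.959500
step 2 [2y] swap r/1=686/18909: DF=(1 − 686/18909·(0.959500))/(1+686/18909) = 4657/5000 ≈ 0.931400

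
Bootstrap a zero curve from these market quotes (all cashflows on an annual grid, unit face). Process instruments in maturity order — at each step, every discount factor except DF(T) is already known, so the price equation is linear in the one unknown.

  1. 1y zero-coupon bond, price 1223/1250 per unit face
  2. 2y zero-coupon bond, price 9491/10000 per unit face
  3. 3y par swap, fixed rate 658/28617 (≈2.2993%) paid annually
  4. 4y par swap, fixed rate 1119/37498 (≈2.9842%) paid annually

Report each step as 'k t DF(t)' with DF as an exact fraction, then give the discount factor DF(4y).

step 1 [1y] zero: DF = P = 1223/1250 ≈ 0.978400
step 2 [2y] zero: DF = P = 9491/10000 ≈ 0.949100
step 3 [3y] swap r/1=658/28617: DF=(1 − 658/28617·(0.978400+0.949100))/(1+658/28617) = 4671/5000 ≈ 0.934200
step 4 [4y] swap r/1=1119/37498: DF=(1 − 1119/37498·(0.978400+0.949100+0.934200))/(1+1119/37498) = 8881/10000 ≈ 0.888100

1 1 1223/1250
2 2 9491/10000
3 3 4671/5000
4 4 8881/10000
DF(4y) = 8881/10000 ≈ 0.888100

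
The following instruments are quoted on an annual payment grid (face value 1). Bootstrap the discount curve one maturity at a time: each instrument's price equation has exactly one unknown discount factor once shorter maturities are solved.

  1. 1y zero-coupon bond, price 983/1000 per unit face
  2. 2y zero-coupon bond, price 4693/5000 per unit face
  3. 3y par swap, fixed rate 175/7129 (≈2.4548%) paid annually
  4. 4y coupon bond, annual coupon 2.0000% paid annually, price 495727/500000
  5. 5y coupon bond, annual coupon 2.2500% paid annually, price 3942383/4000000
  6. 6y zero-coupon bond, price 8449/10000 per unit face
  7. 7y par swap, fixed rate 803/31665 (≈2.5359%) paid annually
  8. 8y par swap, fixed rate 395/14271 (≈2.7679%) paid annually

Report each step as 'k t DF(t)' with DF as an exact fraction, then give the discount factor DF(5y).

1 1 983/1000
2 2 4693/5000
3 3 93/100
4 4 9161/10000
5 5 881/1000
6 6 8449/10000
7 7 4197/5000
8 8 321/400
DF(5y) = 881/1000 ≈ 0.881000

step 1 [1y] zero: DF = P = 983/1000 ≈ 0.983000
step 2 [2y] zero: DF = P = 4693/5000 ≈ 0.938600
step 3 [3y] swap r/1=175/7129: DF=(1 − 175/7129·(0.983000+0.938600))/(1+175/7129) = 93/100 ≈ 0.930000
step 4 [4y] bond c/1=1/50: DF=(495727/500000 − 1/50·(0.983000+0.938600+0.930000))/(1+1/50) = 9161/10000 ≈ 0.916100
step 5 [5y] bond c/1=9/400: DF=(3942383/4000000 − 9/400·(0.983000+0.938600+0.930000+0.916100))/(1+9/400) = 881/1000 ≈ 0.881000
step 6 [6y] zero: DF = P = 8449/10000 ≈ 0.844900
step 7 [7y] swap r/1=803/31665: DF=(1 − 803/31665·(0.983000+0.938600+0.930000+0.916100+0.881000+0.844900))/(1+803/31665) = 4197/5000 ≈ 0.839400
step 8 [8y] swap r/1=395/14271: DF=(1 − 395/14271·(0.983000+0.938600+0.930000+0.916100+0.881000+0.844900+0.839400))/(1+395/14271) = 321/400 ≈ 0.802500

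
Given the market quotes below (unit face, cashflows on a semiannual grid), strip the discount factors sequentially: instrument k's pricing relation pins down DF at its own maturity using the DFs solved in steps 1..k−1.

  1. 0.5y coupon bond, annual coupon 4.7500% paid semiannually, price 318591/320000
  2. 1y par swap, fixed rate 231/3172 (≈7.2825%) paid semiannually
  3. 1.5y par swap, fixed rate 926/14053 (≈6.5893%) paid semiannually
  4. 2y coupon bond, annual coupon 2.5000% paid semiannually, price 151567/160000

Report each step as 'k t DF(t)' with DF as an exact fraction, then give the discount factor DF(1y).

1 1/2 389/400
2 1 9307/10000
3 3/2 4537/5000
4 2 9009/10000
DF(1y) = 9307/10000 ≈ 0.930700

step 1 [0.5y] bond c/2=19/800: DF=(318591/320000 − 19/800·(0))/(1+19/800) = 389/400 ≈ 0.972500
step 2 [1y] swap r/2=231/6344: DF=(1 − 231/6344·(0.972500))/(1+231/6344) = 9307/10000 ≈ 0.930700
step 3 [1.5y] swap r/2=463/14053: DF=(1 − 463/14053·(0.972500+0.930700))/(1+463/14053) = 4537/5000 ≈ 0.907400
step 4 [2y] bond c/2=1/80: DF=(151567/160000 − 1/80·(0.972500+0.930700+0.907400))/(1+1/80) = 9009/10000 ≈ 0.900900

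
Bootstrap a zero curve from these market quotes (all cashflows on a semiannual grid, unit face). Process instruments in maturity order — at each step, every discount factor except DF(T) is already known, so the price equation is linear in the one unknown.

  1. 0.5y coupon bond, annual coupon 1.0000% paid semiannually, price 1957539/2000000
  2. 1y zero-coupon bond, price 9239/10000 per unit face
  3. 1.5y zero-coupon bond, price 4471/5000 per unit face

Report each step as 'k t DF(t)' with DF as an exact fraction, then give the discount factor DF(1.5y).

step 1 [0.5y] bond c/2=1/200: DF=(1957539/2000000 − 1/200·(0))/(1+1/200) = 9739/10000 ≈ 0.973900
step 2 [1y] zero: DF = P = 9239/10000 ≈ 0.923900
step 3 [1.5y] zero: DF = P = 4471/5000 ≈ 0.894200

1 1/2 9739/10000
2 1 9239/10000
3 3/2 4471/5000
DF(1.5y) = 4471/5000 ≈ 0.894200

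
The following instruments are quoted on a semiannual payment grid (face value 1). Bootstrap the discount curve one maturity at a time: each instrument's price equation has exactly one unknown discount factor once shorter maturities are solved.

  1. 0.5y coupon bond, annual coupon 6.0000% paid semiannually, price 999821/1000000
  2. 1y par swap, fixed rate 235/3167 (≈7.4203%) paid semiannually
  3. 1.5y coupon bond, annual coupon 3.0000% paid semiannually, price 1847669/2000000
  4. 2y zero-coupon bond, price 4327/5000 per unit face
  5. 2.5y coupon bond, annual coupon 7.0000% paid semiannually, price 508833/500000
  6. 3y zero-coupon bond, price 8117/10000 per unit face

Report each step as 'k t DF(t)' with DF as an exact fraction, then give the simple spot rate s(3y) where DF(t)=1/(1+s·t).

step 1 [0.5y] bond c/2=3/100: DF=(999821/1000000 − 3/100·(0))/(1+3/100) = 9707/10000 ≈ 0.970700
step 2 [1y] swap r/2=235/6334: DF=(1 − 235/6334·(0.970700))/(1+235/6334) = 1859/2000 ≈ 0.929500
step 3 [1.5y] bond c/2=3/200: DF=(1847669/2000000 − 3/200·(0.970700+0.929500))/(1+3/200) = 8821/10000 ≈ 0.882100
step 4 [2y] zero: DF = P = 4327/5000 ≈ 0.865400
step 5 [2.5y] bond c/2=7/200: DF=(508833/500000 − 7/200·(0.970700+0.929500+0.882100+0.865400))/(1+7/200) = 8599/10000 ≈ 0.859900
step 6 [3y] zero: DF = P = 8117/10000 ≈ 0.811700

1 1/2 9707/10000
2 1 1859/2000
3 3/2 8821/10000
4 2 4327/5000
5 5/2 8599/10000
6 3 8117/10000
s(3y) = (1/(8117/10000) − 1)/(3) = 1883/24351 ≈ 7.7327%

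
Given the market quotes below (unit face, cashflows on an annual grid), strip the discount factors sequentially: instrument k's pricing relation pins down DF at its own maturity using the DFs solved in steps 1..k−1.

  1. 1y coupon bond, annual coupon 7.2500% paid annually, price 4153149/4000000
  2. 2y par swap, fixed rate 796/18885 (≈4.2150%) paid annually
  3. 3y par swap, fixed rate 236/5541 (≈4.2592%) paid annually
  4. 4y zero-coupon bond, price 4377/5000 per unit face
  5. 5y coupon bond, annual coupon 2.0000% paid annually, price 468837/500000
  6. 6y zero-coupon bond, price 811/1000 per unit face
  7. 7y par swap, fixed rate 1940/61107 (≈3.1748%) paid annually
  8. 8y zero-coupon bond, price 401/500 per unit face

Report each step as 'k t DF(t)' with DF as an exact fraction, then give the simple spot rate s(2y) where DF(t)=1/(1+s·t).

1 1 9681/10000
2 2 2301/2500
3 3 441/500
4 4 4377/5000
5 5 4239/5000
6 6 811/1000
7 7 403/500
8 8 401/500
s(2y) = (1/(2301/2500) − 1)/(2) = 199/4602 ≈ 4.3242%

step 1 [1y] bond c/1=29/400: DF=(4153149/4000000 − 29/400·(0))/(1+29/400) = 9681/10000 ≈ 0.968100
step 2 [2y] swap r/1=796/18885: DF=(1 − 796/18885·(0.968100))/(1+796/18885) = 2301/2500 ≈ 0.920400
step 3 [3y] swap r/1=236/5541: DF=(1 − 236/5541·(0.968100+0.920400))/(1+236/5541) = 441/500 ≈ 0.882000
step 4 [4y] zero: DF = P = 4377/5000 ≈ 0.875400
step 5 [5y] bond c/1=1/50: DF=(468837/500000 − 1/50·(0.968100+0.920400+0.882000+0.875400))/(1+1/50) = 4239/5000 ≈ 0.847800
step 6 [6y] zero: DF = P = 811/1000 ≈ 0.811000
step 7 [7y] swap r/1=1940/61107: DF=(1 − 1940/61107·(0.968100+0.920400+0.882000+0.875400+0.847800+0.811000))/(1+1940/61107) = 403/500 ≈ 0.806000
step 8 [8y] zero: DF = P = 401/500 ≈ 0.802000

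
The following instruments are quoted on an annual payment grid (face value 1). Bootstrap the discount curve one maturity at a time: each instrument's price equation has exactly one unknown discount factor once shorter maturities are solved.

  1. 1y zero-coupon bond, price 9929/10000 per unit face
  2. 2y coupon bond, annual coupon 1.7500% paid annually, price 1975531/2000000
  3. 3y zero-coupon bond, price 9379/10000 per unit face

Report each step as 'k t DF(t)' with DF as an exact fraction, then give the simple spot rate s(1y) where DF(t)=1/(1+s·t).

1 1 9929/10000
2 2 9537/10000
3 3 9379/10000
s(1y) = (1/(9929/10000) − 1)/(1) = 71/9929 ≈ 0.7151%

step 1 [1y] zero: DF = P = 9929/10000 ≈ 0.992900
step 2 [2y] bond c/1=7/400: DF=(1975531/2000000 − 7/400·(0.992900))/(1+7/400) = 9537/10000 ≈ 0.953700
step 3 [3y] zero: DF = P = 9379/10000 ≈ 0.937900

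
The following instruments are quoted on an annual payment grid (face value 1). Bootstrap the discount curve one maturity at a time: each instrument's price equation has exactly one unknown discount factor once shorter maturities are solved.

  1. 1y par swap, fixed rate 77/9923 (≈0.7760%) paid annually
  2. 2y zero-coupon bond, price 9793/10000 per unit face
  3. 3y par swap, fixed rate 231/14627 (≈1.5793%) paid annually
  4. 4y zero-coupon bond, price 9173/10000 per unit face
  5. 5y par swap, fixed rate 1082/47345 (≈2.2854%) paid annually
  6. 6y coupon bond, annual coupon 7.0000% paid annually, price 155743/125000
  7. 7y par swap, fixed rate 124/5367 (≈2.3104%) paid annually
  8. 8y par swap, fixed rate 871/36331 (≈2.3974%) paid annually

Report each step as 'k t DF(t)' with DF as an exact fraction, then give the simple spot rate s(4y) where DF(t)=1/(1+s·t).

1 1 9923/10000
2 2 9793/10000
3 3 4769/5000
4 4 9173/10000
5 5 4459/5000
6 6 8547/10000
7 7 532/625
8 8 4129/5000
s(4y) = (1/(9173/10000) − 1)/(4) = 827/36692 ≈ 2.2539%

step 1 [1y] swap r/1=77/9923: DF=(1 − 77/9923·(0))/(1+77/9923) = 9923/10000 ≈ 0.992300
step 2 [2y] zero: DF = P = 9793/10000 ≈ 0.979300
step 3 [3y] swap r/1=231/14627: DF=(1 − 231/14627·(0.992300+0.979300))/(1+231/14627) = 4769/5000 ≈ 0.953800
step 4 [4y] zero: DF = P = 9173/10000 ≈ 0.917300
step 5 [5y] swap r/1=1082/47345: DF=(1 − 1082/47345·(0.992300+0.979300+0.953800+0.917300))/(1+1082/47345) = 4459/5000 ≈ 0.891800
step 6 [6y] bond c/1=7/100: DF=(155743/125000 − 7/100·(0.992300+0.979300+0.953800+0.917300+0.891800))/(1+7/100) = 8547/10000 ≈ 0.854700
step 7 [7y] swap r/1=124/5367: DF=(1 − 124/5367·(0.992300+0.979300+0.953800+0.917300+0.891800+0.854700))/(1+124/5367) = 532/625 ≈ 0.851200
step 8 [8y] swap r/1=871/36331: DF=(1 − 871/36331·(0.992300+0.979300+0.953800+0.917300+0.891800+0.854700+0.851200))/(1+871/36331) = 4129/5000 ≈ 0.825800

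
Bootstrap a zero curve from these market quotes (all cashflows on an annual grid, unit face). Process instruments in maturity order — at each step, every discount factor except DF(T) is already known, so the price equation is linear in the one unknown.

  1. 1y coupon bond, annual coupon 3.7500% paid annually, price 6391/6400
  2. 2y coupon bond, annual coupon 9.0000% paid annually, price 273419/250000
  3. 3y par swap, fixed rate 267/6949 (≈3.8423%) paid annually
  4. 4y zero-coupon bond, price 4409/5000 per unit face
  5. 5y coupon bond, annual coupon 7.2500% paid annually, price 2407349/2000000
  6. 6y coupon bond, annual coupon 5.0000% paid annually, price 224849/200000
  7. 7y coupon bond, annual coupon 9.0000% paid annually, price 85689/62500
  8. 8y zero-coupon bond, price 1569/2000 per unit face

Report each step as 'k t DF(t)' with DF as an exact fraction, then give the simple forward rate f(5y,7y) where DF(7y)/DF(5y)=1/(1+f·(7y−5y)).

1 1 77/80
2 2 9239/10000
3 3 2233/2500
4 4 4409/5000
5 5 2187/2500
6 6 8547/10000
7 7 8127/10000
8 8 1569/2000
f(5y,7y) = ((2187/2500)/(8127/10000) − 1)/(2) = 23/602 ≈ 3.8206%

step 1 [1y] bond c/1=3/80: DF=(6391/6400 − 3/80·(0))/(1+3/80) = 77/80 ≈ 0.962500
step 2 [2y] bond c/1=9/100: DF=(273419/250000 − 9/100·(0.962500))/(1+9/100) = 9239/10000 ≈ 0.923900
step 3 [3y] swap r/1=267/6949: DF=(1 − 267/6949·(0.962500+0.923900))/(1+267/6949) = 2233/2500 ≈ 0.893200
step 4 [4y] zero: DF = P = 4409/5000 ≈ 0.881800
step 5 [5y] bond c/1=29/400: DF=(2407349/2000000 − 29/400·(0.962500+0.923900+0.893200+0.881800))/(1+29/400) = 2187/2500 ≈ 0.874800
step 6 [6y] bond c/1=1/20: DF=(224849/200000 − 1/20·(0.962500+0.923900+0.893200+0.881800+0.874800))/(1+1/20) = 8547/10000 ≈ 0.854700
step 7 [7y] bond c/1=9/100: DF=(85689/62500 − 9/100·(0.962500+0.923900+0.893200+0.881800+0.874800+0.854700))/(1+9/100) = 8127/10000 ≈ 0.812700
step 8 [8y] zero: DF = P = 1569/2000 ≈ 0.784500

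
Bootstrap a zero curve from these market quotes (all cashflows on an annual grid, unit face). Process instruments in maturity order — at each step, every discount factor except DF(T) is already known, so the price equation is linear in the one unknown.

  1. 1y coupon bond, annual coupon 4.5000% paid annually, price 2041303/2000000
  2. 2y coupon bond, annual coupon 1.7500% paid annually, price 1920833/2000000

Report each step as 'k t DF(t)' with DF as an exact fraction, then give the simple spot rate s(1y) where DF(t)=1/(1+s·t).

step 1 [1y] bond c/1=9/200: DF=(2041303/2000000 − 9/200·(0))/(1+9/200) = 9767/10000 ≈ 0.976700
step 2 [2y] bond c/1=7/400: DF=(1920833/2000000 − 7/400·(0.976700))/(1+7/400) = 9271/10000 ≈ 0.927100

1 1 9767/10000
2 2 9271/10000
s(1y) = (1/(9767/10000) − 1)/(1) = 233/9767 ≈ 2.3856%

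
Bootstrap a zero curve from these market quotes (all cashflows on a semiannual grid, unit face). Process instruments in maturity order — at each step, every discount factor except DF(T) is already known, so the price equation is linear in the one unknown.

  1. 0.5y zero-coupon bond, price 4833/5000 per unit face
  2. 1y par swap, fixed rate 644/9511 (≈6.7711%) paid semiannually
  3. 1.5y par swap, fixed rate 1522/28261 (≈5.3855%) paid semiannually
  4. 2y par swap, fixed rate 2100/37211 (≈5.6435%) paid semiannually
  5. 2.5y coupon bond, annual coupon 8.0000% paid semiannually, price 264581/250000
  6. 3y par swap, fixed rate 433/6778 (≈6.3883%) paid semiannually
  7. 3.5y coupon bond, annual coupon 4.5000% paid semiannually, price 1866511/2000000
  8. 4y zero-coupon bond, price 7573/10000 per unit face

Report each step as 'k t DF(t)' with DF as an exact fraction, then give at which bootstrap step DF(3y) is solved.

1 1/2 4833/5000
2 1 2339/2500
3 3/2 9239/10000
4 2 179/200
5 5/2 1749/2000
6 3 2067/2500
7 7/2 3967/5000
8 4 7573/10000
DF(3y) is solved at step 6

step 1 [0.5y] zero: DF = P = 4833/5000 ≈ 0.966600
step 2 [1y] swap r/2=322/9511: DF=(1 − 322/9511·(0.966600))/(1+322/9511) = 2339/2500 ≈ 0.935600
step 3 [1.5y] swap r/2=761/28261: DF=(1 − 761/28261·(0.966600+0.935600))/(1+761/28261) = 9239/10000 ≈ 0.923900
step 4 [2y] swap r/2=1050/37211: DF=(1 − 1050/37211·(0.966600+0.935600+0.923900))/(1+1050/37211) = 179/200 ≈ 0.895000
step 5 [2.5y] bond c/2=1/25: DF=(264581/250000 − 1/25·(0.966600+0.935600+0.923900+0.895000))/(1+1/25) = 1749/2000 ≈ 0.874500
step 6 [3y] swap r/2=433/13556: DF=(1 − 433/13556·(0.966600+0.935600+0.923900+0.895000+0.874500))/(1+433/13556) = 2067/2500 ≈ 0.826800
step 7 [3.5y] bond c/2=9/400: DF=(1866511/2000000 − 9/400·(0.966600+0.935600+0.923900+0.895000+0.874500+0.826800))/(1+9/400) = 3967/5000 ≈ 0.793400
step 8 [4y] zero: DF = P = 7573/10000 ≈ 0.757300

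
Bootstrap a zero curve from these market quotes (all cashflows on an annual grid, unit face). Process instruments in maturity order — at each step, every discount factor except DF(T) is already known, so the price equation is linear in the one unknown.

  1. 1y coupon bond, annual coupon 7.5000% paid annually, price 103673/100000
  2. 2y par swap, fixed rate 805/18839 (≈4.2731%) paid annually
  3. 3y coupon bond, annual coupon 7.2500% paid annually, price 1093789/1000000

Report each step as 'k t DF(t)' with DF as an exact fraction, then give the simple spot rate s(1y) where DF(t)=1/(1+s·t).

1 1 2411/2500
2 2 1839/2000
3 3 357/400
s(1y) = (1/(2411/2500) − 1)/(1) = 89/2411 ≈ 3.6914%

step 1 [1y] bond c/1=3/40: DF=(103673/100000 − 3/40·(0))/(1+3/40) = 2411/2500 ≈ 0.964400
step 2 [2y] swap r/1=805/18839: DF=(1 − 805/18839·(0.964400))/(1+805/18839) = 1839/2000 ≈ 0.919500
step 3 [3y] bond c/1=29/400: DF=(1093789/1000000 − 29/400·(0.964400+0.919500))/(1+29/400) = 357/400 ≈ 0.892500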